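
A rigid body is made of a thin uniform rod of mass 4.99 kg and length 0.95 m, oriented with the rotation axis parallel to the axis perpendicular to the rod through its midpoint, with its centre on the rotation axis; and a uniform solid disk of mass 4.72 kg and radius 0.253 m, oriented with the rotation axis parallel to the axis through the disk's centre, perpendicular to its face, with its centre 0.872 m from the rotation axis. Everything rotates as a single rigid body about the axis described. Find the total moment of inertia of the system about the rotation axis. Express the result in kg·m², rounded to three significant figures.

Thin rod: I_cm = (1/12)ML² = (1/12)(4.99)(0.95)² = 0.37529 kg·m²; axis through the centre, so I = 0.37529 kg·m².
Solid disk: I_cm = (1/2)MR² = (1/2)(4.72)(0.253)² = 0.15106 kg·m²; centre at d = 0.872 m, so I = I_cm + Md² gives I = 0.15106 + (4.72)(0.872)² = 3.7401 kg·m².
Total I = 0.37529 + 3.7401 = 4.1154 kg·m².

4.12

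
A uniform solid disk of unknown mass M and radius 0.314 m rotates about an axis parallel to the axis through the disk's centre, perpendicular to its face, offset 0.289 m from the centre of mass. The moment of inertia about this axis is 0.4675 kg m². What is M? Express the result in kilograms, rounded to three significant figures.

3.52

I = I_cm + Md² = (1/2)MR² + Md² = M·[0.5·(0.314)² + (0.289)²] = M·0.13282.
So M = 0.4675 / 0.13282 = 3.5198 kg.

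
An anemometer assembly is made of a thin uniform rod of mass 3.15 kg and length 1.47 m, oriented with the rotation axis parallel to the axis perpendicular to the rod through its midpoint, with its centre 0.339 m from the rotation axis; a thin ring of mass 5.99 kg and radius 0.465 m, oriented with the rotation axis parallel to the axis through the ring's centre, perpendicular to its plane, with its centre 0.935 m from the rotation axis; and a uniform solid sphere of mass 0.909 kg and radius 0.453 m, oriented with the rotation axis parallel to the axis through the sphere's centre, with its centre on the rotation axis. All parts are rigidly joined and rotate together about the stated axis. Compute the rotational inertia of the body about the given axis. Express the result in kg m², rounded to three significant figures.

Thin rod: I_cm = (1/12)ML² = (1/12)(3.15)(1.47)² = 0.56724 kg m²; centre at d = 0.339 m, so I = I_cm + Md² gives I = 0.56724 + (3.15)(0.339)² = 0.92924 kg m².
Thin ring: I_cm = MR² = (5.99)(0.465)² = 1.2952 kg m²; centre at d = 0.935 m, so I = I_cm + Md² gives I = 1.2952 + (5.99)(0.935)² = 6.5318 kg m².
Solid sphere: I_cm = (2/5)MR² = (2/5)(0.909)(0.453)² = 0.074614 kg m²; axis through the centre, so I = 0.074614 kg m².
Total I = 0.92924 + 6.5318 + 0.074614 = 7.5356 kg m².

7.54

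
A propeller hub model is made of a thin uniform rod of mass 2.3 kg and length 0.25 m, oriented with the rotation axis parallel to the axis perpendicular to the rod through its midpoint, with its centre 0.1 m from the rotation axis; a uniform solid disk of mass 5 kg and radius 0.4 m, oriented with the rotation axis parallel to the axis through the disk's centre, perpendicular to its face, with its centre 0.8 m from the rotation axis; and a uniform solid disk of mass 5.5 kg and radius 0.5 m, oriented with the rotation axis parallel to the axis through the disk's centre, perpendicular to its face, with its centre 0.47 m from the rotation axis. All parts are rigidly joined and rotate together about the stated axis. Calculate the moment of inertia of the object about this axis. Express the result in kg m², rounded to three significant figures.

Thin rod: I_cm = (1/12)ML² = (1/12)(2.3)(0.25)² = 0.011979 kg m²; centre at d = 0.1 m, so the parallel axis theorem gives I = 0.011979 + (2.3)(0.1)² = 0.034979 kg m².
Solid disk: I_cm = (1/2)MR² = (1/2)(5)(0.4)² = 0.4 kg m²; centre at d = 0.8 m, so the parallel axis theorem gives I = 0.4 + (5)(0.8)² = 3.6 kg m².
Solid disk: I_cm = (1/2)MR² = (1/2)(5.5)(0.5)² = 0.6875 kg m²; centre at d = 0.47 m, so the parallel axis theorem gives I = 0.6875 + (5.5)(0.47)² = 1.9024 kg m².
Total I = 0.034979 + 3.6 + 1.9024 = 5.5374 kg m².

5.54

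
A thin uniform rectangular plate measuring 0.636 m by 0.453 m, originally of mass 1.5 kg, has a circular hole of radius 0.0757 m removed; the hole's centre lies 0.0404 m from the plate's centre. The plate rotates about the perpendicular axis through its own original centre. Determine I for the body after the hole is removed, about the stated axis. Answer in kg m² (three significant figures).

0.0758

Unpierced body about its centre: I₀ = (1/12)M(a²+b²) = (1/12)(1.5)[(0.636)² + (0.453)²] = 0.076213 kg m².
The removed disk has mass m = M·πr²/(ab) = (1.5)·π(0.0757)²/(0.636·0.453) = 0.09373 kg (same uniform areal density).
Its moment of inertia about the rotation axis (parallel-axis theorem): I_hole = (1/2)mr² + md² = (1/2)(0.09373)(0.0757)² + (0.09373)(0.0404)² = 0.00042154 kg m².
Treating the hole as negative mass, I = I₀ − I_hole = 0.076213 − 0.00042154 = 0.075792 kg m².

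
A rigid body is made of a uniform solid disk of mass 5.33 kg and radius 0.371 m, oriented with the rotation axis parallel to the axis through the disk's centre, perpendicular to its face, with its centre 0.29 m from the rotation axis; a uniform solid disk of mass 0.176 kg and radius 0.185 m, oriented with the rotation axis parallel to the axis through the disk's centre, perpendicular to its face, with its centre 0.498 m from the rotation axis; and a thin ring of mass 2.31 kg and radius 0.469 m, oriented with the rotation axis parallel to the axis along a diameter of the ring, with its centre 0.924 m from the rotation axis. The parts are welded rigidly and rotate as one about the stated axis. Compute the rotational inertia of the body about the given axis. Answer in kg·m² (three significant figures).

Solid disk: I_cm = (1/2)MR² = (1/2)(5.33)(0.371)² = 0.36681 kg·m²; centre at d = 0.29 m, so I = I_cm + Md² gives I = 0.36681 + (5.33)(0.29)² = 0.81507 kg·m².
Solid disk: I_cm = (1/2)MR² = (1/2)(0.176)(0.185)² = 0.0030118 kg·m²; centre at d = 0.498 m, so I = I_cm + Md² gives I = 0.0030118 + (0.176)(0.498)² = 0.046661 kg·m².
Thin ring: I_cm = (1/2)MR² = (1/2)(2.31)(0.469)² = 0.25405 kg·m²; centre at d = 0.924 m, so I = I_cm + Md² gives I = 0.25405 + (2.31)(0.924)² = 2.2263 kg·m².
Total I = 0.81507 + 0.046661 + 2.2263 = 3.088 kg·m².

3.09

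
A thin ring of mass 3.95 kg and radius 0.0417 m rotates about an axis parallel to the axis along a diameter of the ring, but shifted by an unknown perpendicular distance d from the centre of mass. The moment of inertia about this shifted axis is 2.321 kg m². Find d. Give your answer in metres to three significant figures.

0.766

About the centre-of-mass axis, I_cm = (1/2)MR² = (1/2)(3.95)(0.0417)² = 0.0034343 kg m².
Parallel axis theorem: I = I_cm + Md², so Md² = 2.321 − 0.0034343 = 2.3176 kg m².
d = √(2.3176 / 3.95) = 0.76598 m.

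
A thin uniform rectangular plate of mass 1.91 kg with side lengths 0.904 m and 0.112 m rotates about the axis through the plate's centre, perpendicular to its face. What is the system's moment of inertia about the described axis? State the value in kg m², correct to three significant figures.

I_cm = (1/12)M(a²+b²) = (1/12)(1.91)[(0.904)² + (0.112)²] = 0.13207 kg m²; axis through the centre, so I = 0.13207 kg m².

0.132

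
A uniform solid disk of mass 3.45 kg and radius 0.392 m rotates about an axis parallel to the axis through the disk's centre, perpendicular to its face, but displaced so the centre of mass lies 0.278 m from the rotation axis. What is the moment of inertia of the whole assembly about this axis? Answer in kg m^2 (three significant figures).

0.532

I_cm = (1/2)MR² = (1/2)(3.45)(0.392)² = 0.26507 kg m^2; centre at d = 0.278 m, so I = I_cm + Md² gives I = 0.26507 + (3.45)(0.278)² = 0.5317 kg m^2.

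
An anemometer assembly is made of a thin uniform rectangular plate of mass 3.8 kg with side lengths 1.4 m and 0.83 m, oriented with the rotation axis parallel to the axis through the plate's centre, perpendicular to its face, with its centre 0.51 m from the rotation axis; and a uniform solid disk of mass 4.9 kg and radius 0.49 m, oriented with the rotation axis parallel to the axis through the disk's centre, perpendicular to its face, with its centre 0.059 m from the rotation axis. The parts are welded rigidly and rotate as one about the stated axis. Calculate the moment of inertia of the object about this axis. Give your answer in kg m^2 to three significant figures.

2.43

Rectangular plate: I_cm = (1/12)M(a²+b²) = (1/12)(3.8)[(1.4)² + (0.83)²] = 0.83882 kg m^2; centre at d = 0.51 m, so the parallel axis theorem gives I = 0.83882 + (3.8)(0.51)² = 1.8272 kg m^2.
Solid disk: I_cm = (1/2)MR² = (1/2)(4.9)(0.49)² = 0.58825 kg m^2; centre at d = 0.059 m, so the parallel axis theorem gives I = 0.58825 + (4.9)(0.059)² = 0.6053 kg m^2.
Total I = 1.8272 + 0.6053 = 2.4325 kg m^2.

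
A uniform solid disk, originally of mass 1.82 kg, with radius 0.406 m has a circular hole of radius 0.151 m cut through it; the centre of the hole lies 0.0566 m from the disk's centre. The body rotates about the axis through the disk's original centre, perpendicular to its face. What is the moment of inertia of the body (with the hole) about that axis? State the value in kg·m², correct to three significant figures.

Unpierced body about its centre: I₀ = (1/2)MR² = (1/2)(1.82)(0.406)² = 0.15 kg·m².
The removed disk has mass m = M·(r/R)² = (1.82)(0.151/0.406)² = 0.25175 kg (same uniform areal density).
Its moment of inertia about the rotation axis (parallel-axis theorem): I_hole = (1/2)mr² + md² = (1/2)(0.25175)(0.151)² + (0.25175)(0.0566)² = 0.0036766 kg·m².
Treating the hole as negative mass, I = I₀ − I_hole = 0.15 − 0.0036766 = 0.14632 kg·m².

0.146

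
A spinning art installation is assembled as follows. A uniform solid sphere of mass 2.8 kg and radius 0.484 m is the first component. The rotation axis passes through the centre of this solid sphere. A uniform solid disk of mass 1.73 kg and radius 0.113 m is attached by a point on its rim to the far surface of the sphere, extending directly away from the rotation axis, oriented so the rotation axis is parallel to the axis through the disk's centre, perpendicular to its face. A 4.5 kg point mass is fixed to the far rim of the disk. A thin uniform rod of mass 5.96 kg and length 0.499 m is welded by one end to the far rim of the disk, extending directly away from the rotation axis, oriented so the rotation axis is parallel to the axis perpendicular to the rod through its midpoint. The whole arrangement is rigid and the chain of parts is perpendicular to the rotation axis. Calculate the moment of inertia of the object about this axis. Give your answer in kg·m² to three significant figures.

8.77

Solid sphere: I_cm = (2/5)MR² = (2/5)(2.8)(0.484)² = 0.26237 kg·m²; axis through the centre, so I = 0.26237 kg·m².
Solid disk: I_cm = (1/2)MR² = (1/2)(1.73)(0.113)² = 0.011045 kg·m²; centre at d = 0.484 + 0.113 = 0.597 m, so I = I_cm + Md² gives I = 0.011045 + (1.73)(0.597)² = 0.62763 kg·m².
Point mass: I_cm = 0; centre at d = 0.484 + 0.113 + 0.113 = 0.71 m, so I = I_cm + Md² gives I = 0 + (4.5)(0.71)² = 2.2685 kg·m².
Thin rod: I_cm = (1/12)ML² = (1/12)(5.96)(0.499)² = 0.12367 kg·m²; centre at d = 0.484 + 0.113 + 0.113 + 0.2495 = 0.9595 m, so I = I_cm + Md² gives I = 0.12367 + (5.96)(0.9595)² = 5.6107 kg·m².
Total I = 0.26237 + 0.62763 + 2.2685 + 5.6107 = 8.7691 kg·m².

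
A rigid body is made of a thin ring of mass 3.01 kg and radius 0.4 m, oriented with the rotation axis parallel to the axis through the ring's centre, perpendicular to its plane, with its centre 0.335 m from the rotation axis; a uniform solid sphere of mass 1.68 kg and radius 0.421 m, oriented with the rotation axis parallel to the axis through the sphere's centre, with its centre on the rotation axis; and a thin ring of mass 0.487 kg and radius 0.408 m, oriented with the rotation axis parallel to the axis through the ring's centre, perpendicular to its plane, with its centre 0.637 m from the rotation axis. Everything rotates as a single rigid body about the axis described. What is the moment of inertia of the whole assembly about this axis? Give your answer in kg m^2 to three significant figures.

Thin ring: I_cm = MR² = (3.01)(0.4)² = 0.4816 kg m^2; centre at d = 0.335 m, so the parallel axis theorem gives I = 0.4816 + (3.01)(0.335)² = 0.8194 kg m^2.
Solid sphere: I_cm = (2/5)MR² = (2/5)(1.68)(0.421)² = 0.11911 kg m^2; axis through the centre, so I = 0.11911 kg m^2.
Thin ring: I_cm = MR² = (0.487)(0.408)² = 0.081068 kg m^2; centre at d = 0.637 m, so the parallel axis theorem gives I = 0.081068 + (0.487)(0.637)² = 0.27868 kg m^2.
Total I = 0.8194 + 0.11911 + 0.27868 = 1.2172 kg m^2.

1.22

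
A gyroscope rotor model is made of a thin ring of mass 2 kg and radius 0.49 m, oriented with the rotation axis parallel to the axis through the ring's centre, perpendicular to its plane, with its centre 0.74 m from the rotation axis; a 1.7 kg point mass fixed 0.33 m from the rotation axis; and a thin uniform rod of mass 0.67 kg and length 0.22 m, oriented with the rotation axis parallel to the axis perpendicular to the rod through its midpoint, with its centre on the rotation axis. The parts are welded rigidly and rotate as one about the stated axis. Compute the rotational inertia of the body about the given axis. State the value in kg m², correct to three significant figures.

1.76

Thin ring: I_cm = MR² = (2)(0.49)² = 0.4802 kg m²; centre at d = 0.74 m, so the parallel axis theorem gives I = 0.4802 + (2)(0.74)² = 1.5754 kg m².
Point mass: I_cm = 0; centre at d = 0.33 m, so the parallel axis theorem gives I = 0 + (1.7)(0.33)² = 0.18513 kg m².
Thin rod: I_cm = (1/12)ML² = (1/12)(0.67)(0.22)² = 0.0027023 kg m²; axis through the centre, so I = 0.0027023 kg m².
Total I = 1.5754 + 0.18513 + 0.0027023 = 1.7632 kg m².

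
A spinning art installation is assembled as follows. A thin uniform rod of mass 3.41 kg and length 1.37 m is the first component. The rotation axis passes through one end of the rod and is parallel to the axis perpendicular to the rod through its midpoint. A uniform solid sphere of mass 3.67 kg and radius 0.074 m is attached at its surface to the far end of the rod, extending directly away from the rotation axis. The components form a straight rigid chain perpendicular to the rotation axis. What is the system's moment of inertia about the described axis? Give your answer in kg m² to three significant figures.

Thin rod: I_cm = (1/12)ML² = (1/12)(3.41)(1.37)² = 0.53335 kg m²; centre at d = 0.685 m, so the parallel axis theorem gives I = 0.53335 + (3.41)(0.685)² = 2.1334 kg m².
Solid sphere: I_cm = (2/5)MR² = (2/5)(3.67)(0.074)² = 0.0080388 kg m²; centre at d = 0.685 + 0.685 + 0.074 = 1.444 m, so the parallel axis theorem gives I = 0.0080388 + (3.67)(1.444)² = 7.6605 kg m².
Total I = 2.1334 + 7.6605 = 9.7939 kg m².

9.79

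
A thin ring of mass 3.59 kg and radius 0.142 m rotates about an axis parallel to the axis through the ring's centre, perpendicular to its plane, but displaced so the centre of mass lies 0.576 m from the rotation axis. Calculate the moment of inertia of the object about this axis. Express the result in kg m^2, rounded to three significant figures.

I_cm = MR² = (3.59)(0.142)² = 0.072389 kg m^2; centre at d = 0.576 m, so I = I_cm + Md² gives I = 0.072389 + (3.59)(0.576)² = 1.2635 kg m^2.

1.26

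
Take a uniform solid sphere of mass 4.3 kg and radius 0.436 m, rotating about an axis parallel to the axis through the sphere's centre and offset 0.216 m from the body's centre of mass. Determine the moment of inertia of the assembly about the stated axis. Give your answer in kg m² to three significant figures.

0.528

I_cm = (2/5)MR² = (2/5)(4.3)(0.436)² = 0.32697 kg m²; centre at d = 0.216 m, so the parallel axis theorem gives I = 0.32697 + (4.3)(0.216)² = 0.52759 kg m².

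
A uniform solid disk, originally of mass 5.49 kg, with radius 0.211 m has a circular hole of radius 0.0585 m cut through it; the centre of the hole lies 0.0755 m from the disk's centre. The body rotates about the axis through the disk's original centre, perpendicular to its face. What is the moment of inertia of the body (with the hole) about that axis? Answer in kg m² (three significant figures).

Unpierced body about its centre: I₀ = (1/2)MR² = (1/2)(5.49)(0.211)² = 0.12221 kg m².
The removed disk has mass m = M·(r/R)² = (5.49)(0.0585/0.211)² = 0.42201 kg (same uniform areal density).
Its moment of inertia about the rotation axis (parallel-axis theorem): I_hole = (1/2)mr² + md² = (1/2)(0.42201)(0.0585)² + (0.42201)(0.0755)² = 0.0031276 kg m².
Treating the hole as negative mass, I = I₀ − I_hole = 0.12221 − 0.0031276 = 0.11908 kg m².

0.119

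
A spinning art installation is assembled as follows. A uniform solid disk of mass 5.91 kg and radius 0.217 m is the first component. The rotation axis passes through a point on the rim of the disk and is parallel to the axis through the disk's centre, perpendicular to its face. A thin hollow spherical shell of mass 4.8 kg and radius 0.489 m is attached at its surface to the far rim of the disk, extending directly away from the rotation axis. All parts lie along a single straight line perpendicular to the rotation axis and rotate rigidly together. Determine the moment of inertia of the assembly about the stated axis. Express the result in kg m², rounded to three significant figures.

Solid disk: I_cm = (1/2)MR² = (1/2)(5.91)(0.217)² = 0.13915 kg m²; centre at d = 0.217 m, so the parallel axis theorem gives I = 0.13915 + (5.91)(0.217)² = 0.41744 kg m².
Spherical shell: I_cm = (2/3)MR² = (2/3)(4.8)(0.489)² = 0.76519 kg m²; centre at d = 0.217 + 0.217 + 0.489 = 0.923 m, so the parallel axis theorem gives I = 0.76519 + (4.8)(0.923)² = 4.8544 kg m².
Total I = 0.41744 + 4.8544 = 5.2719 kg m².

5.27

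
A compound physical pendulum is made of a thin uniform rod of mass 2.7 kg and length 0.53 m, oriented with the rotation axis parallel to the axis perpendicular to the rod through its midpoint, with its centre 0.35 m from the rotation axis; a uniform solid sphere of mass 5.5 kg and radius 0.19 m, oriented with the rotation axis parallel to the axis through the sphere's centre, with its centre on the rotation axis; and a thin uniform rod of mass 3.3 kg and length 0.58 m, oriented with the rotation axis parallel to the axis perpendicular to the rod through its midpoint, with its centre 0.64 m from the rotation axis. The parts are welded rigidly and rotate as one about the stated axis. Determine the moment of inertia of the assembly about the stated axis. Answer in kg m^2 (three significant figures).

1.92

Thin rod: I_cm = (1/12)ML² = (1/12)(2.7)(0.53)² = 0.063203 kg m^2; centre at d = 0.35 m, so the parallel axis theorem gives I = 0.063203 + (2.7)(0.35)² = 0.39395 kg m^2.
Solid sphere: I_cm = (2/5)MR² = (2/5)(5.5)(0.19)² = 0.07942 kg m^2; axis through the centre, so I = 0.07942 kg m^2.
Thin rod: I_cm = (1/12)ML² = (1/12)(3.3)(0.58)² = 0.09251 kg m^2; centre at d = 0.64 m, so the parallel axis theorem gives I = 0.09251 + (3.3)(0.64)² = 1.4442 kg m^2.
Total I = 0.39395 + 0.07942 + 1.4442 = 1.9176 kg m^2.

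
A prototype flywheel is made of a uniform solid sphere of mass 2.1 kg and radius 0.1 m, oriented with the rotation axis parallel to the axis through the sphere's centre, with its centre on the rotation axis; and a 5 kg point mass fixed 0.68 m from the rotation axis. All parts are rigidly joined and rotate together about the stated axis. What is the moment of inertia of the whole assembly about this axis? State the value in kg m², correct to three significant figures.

2.32

Solid sphere: I_cm = (2/5)MR² = (2/5)(2.1)(0.1)² = 0.0084 kg m²; axis through the centre, so I = 0.0084 kg m².
Point mass: I_cm = 0; centre at d = 0.68 m, so the parallel axis theorem gives I = 0 + (5)(0.68)² = 2.312 kg m².
Total I = 0.0084 + 2.312 = 2.3204 kg m².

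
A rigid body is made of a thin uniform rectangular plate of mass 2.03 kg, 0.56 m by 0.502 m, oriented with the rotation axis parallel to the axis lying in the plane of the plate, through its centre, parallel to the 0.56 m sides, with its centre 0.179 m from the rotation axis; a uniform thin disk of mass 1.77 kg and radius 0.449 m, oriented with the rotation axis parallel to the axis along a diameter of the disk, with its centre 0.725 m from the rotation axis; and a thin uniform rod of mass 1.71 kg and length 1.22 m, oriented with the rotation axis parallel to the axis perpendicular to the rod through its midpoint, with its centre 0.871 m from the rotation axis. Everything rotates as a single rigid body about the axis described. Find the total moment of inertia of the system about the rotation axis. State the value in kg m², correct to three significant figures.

2.64

Rectangular plate: I_cm = (1/12)Mb² = (1/12)(2.03)(0.502)² = 0.042631 kg m²; centre at d = 0.179 m, so I = I_cm + Md² gives I = 0.042631 + (2.03)(0.179)² = 0.10767 kg m².
Thin disk: I_cm = (1/4)MR² = (1/4)(1.77)(0.449)² = 0.089208 kg m²; centre at d = 0.725 m, so I = I_cm + Md² gives I = 0.089208 + (1.77)(0.725)² = 1.0196 kg m².
Thin rod: I_cm = (1/12)ML² = (1/12)(1.71)(1.22)² = 0.2121 kg m²; centre at d = 0.871 m, so I = I_cm + Md² gives I = 0.2121 + (1.71)(0.871)² = 1.5094 kg m².
Total I = 0.10767 + 1.0196 + 1.5094 = 2.6366 kg m².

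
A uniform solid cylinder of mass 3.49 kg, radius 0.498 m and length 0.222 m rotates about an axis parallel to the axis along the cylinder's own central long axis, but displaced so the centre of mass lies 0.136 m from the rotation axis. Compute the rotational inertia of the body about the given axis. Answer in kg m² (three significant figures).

I_cm = (1/2)MR² = (1/2)(3.49)(0.498)² = 0.43277 kg m²; centre at d = 0.136 m, so the parallel axis theorem gives I = 0.43277 + (3.49)(0.136)² = 0.49732 kg m².

0.497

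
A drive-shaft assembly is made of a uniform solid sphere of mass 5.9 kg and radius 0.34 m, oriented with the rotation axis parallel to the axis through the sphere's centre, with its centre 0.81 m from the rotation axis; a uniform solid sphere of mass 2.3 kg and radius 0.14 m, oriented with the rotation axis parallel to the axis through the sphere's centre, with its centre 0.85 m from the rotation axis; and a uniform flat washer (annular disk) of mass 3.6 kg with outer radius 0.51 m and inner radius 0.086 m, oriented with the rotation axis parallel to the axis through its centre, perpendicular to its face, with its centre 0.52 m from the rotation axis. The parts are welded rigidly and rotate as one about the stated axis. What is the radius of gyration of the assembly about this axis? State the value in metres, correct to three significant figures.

Solid sphere: I_cm = (2/5)MR² = (2/5)(5.9)(0.34)² = 0.27282 kg m²; centre at d = 0.81 m, so the parallel axis theorem gives I = 0.27282 + (5.9)(0.81)² = 4.1438 kg m².
Solid sphere: I_cm = (2/5)MR² = (2/5)(2.3)(0.14)² = 0.018032 kg m²; centre at d = 0.85 m, so the parallel axis theorem gives I = 0.018032 + (2.3)(0.85)² = 1.6798 kg m².
Annular disk: I_cm = (1/2)M(R²+r²) = (1/2)(3.6)[(0.51)² + (0.086)²] = 0.48149 kg m²; centre at d = 0.52 m, so the parallel axis theorem gives I = 0.48149 + (3.6)(0.52)² = 1.4549 kg m².
Total I = 7.2785 kg m²; total mass M = 11.8 kg.
k = √(I/M) = √(7.2785/11.8) = 0.78538 m.

0.785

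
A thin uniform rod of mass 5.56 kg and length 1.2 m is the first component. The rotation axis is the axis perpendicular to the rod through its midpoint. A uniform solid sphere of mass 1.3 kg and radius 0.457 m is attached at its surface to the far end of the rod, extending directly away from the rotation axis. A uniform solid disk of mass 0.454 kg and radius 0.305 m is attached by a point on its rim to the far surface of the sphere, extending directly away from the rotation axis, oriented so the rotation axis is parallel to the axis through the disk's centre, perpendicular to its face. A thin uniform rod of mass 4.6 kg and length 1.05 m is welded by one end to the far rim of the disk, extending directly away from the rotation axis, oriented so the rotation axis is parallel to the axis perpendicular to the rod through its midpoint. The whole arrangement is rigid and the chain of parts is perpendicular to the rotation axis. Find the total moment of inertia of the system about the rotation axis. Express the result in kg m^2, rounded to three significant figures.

Thin rod: I_cm = (1/12)ML² = (1/12)(5.56)(1.2)² = 0.6672 kg m^2; axis through the centre, so I = 0.6672 kg m^2.
Solid sphere: I_cm = (2/5)MR² = (2/5)(1.3)(0.457)² = 0.1086 kg m^2; centre at d = 0.6 + 0.457 = 1.057 m, so the parallel axis theorem gives I = 0.1086 + (1.3)(1.057)² = 1.561 kg m^2.
Solid disk: I_cm = (1/2)MR² = (1/2)(0.454)(0.305)² = 0.021117 kg m^2; centre at d = 0.6 + 0.457 + 0.457 + 0.305 = 1.819 m, so the parallel axis theorem gives I = 0.021117 + (0.454)(1.819)² = 1.5233 kg m^2.
Thin rod: I_cm = (1/12)ML² = (1/12)(4.6)(1.05)² = 0.42262 kg m^2; centre at d = 0.6 + 0.457 + 0.457 + 0.305 + 0.305 + 0.525 = 2.649 m, so the parallel axis theorem gives I = 0.42262 + (4.6)(2.649)² = 32.702 kg m^2.
Total I = 0.6672 + 1.561 + 1.5233 + 32.702 = 36.453 kg m^2.

36.5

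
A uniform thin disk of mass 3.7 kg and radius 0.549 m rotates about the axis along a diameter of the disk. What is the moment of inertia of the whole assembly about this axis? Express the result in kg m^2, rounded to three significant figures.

0.279

I_cm = (1/4)MR² = (1/4)(3.7)(0.549)² = 0.2788 kg m^2; axis through the centre, so I = 0.2788 kg m^2.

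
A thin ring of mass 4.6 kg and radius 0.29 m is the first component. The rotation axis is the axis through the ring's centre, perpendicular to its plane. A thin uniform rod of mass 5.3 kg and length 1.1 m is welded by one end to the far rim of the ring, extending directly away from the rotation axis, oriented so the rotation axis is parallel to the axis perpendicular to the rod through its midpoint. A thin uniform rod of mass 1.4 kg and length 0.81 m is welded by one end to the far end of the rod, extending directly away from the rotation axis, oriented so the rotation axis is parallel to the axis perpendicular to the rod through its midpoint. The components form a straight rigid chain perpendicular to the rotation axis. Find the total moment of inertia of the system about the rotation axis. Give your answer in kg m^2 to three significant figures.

9.25

Thin ring: I_cm = MR² = (4.6)(0.29)² = 0.38686 kg m^2; axis through the centre, so I = 0.38686 kg m^2.
Thin rod: I_cm = (1/12)ML² = (1/12)(5.3)(1.1)² = 0.53442 kg m^2; centre at d = 0.29 + 0.55 = 0.84 m, so I = I_cm + Md² gives I = 0.53442 + (5.3)(0.84)² = 4.2741 kg m^2.
Thin rod: I_cm = (1/12)ML² = (1/12)(1.4)(0.81)² = 0.076545 kg m^2; centre at d = 0.29 + 0.55 + 0.55 + 0.405 = 1.795 m, so I = I_cm + Md² gives I = 0.076545 + (1.4)(1.795)² = 4.5874 kg m^2.
Total I = 0.38686 + 4.2741 + 4.5874 = 9.2483 kg m^2.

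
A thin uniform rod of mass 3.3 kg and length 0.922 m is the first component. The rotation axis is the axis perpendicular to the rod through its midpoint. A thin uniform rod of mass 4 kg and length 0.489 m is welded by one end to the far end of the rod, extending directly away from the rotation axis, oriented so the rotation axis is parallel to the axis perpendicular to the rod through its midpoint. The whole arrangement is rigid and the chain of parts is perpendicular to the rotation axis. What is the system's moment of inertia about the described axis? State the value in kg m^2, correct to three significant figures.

Thin rod: I_cm = (1/12)ML² = (1/12)(3.3)(0.922)² = 0.23377 kg m^2; axis through the centre, so I = 0.23377 kg m^2.
Thin rod: I_cm = (1/12)ML² = (1/12)(4)(0.489)² = 0.079707 kg m^2; centre at d = 0.461 + 0.2445 = 0.7055 m, so the parallel axis theorem gives I = 0.079707 + (4)(0.7055)² = 2.0706 kg m^2.
Total I = 0.23377 + 2.0706 = 2.3044 kg m^2.

2.30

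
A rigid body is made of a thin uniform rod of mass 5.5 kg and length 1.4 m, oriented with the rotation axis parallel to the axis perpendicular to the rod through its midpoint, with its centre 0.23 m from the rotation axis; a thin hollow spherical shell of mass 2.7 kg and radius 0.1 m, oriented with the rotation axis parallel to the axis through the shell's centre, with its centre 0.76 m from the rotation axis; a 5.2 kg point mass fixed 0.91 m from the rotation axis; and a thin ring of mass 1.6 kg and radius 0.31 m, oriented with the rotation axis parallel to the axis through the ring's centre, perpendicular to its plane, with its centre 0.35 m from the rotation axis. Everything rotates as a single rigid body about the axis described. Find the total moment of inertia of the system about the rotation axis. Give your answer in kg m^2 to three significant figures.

Thin rod: I_cm = (1/12)ML² = (1/12)(5.5)(1.4)² = 0.89833 kg m^2; centre at d = 0.23 m, so I = I_cm + Md² gives I = 0.89833 + (5.5)(0.23)² = 1.1893 kg m^2.
Spherical shell: I_cm = (2/3)MR² = (2/3)(2.7)(0.1)² = 0.018 kg m^2; centre at d = 0.76 m, so I = I_cm + Md² gives I = 0.018 + (2.7)(0.76)² = 1.5775 kg m^2.
Point mass: I_cm = 0; centre at d = 0.91 m, so I = I_cm + Md² gives I = 0 + (5.2)(0.91)² = 4.3061 kg m^2.
Thin ring: I_cm = MR² = (1.6)(0.31)² = 0.15376 kg m^2; centre at d = 0.35 m, so I = I_cm + Md² gives I = 0.15376 + (1.6)(0.35)² = 0.34976 kg m^2.
Total I = 1.1893 + 1.5775 + 4.3061 + 0.34976 = 7.4227 kg m^2.

7.42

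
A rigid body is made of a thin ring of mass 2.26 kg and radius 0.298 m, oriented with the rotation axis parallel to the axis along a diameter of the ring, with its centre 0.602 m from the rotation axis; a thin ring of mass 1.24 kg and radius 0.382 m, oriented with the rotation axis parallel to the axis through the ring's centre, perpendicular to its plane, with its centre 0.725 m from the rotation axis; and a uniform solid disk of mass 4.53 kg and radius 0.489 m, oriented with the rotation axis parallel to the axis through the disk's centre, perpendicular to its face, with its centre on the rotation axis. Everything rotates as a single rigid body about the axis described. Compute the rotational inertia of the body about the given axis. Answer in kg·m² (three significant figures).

2.29

Thin ring: I_cm = (1/2)MR² = (1/2)(2.26)(0.298)² = 0.10035 kg·m²; centre at d = 0.602 m, so I = I_cm + Md² gives I = 0.10035 + (2.26)(0.602)² = 0.91938 kg·m².
Thin ring: I_cm = MR² = (1.24)(0.382)² = 0.18095 kg·m²; centre at d = 0.725 m, so I = I_cm + Md² gives I = 0.18095 + (1.24)(0.725)² = 0.83272 kg·m².
Solid disk: I_cm = (1/2)MR² = (1/2)(4.53)(0.489)² = 0.54161 kg·m²; axis through the centre, so I = 0.54161 kg·m².
Total I = 0.91938 + 0.83272 + 0.54161 = 2.2937 kg·m².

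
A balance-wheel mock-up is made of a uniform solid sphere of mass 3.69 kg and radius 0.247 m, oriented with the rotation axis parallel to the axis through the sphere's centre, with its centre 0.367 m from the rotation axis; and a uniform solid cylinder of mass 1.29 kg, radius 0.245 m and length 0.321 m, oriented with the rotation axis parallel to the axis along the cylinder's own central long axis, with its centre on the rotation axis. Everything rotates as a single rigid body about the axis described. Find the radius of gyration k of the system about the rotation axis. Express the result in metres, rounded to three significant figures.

0.354

Solid sphere: I_cm = (2/5)MR² = (2/5)(3.69)(0.247)² = 0.090049 kg·m²; centre at d = 0.367 m, so the parallel axis theorem gives I = 0.090049 + (3.69)(0.367)² = 0.58705 kg·m².
Solid cylinder: I_cm = (1/2)MR² = (1/2)(1.29)(0.245)² = 0.038716 kg·m²; axis through the centre, so I = 0.038716 kg·m².
Total I = 0.62577 kg·m²; total mass M = 4.98 kg.
k = √(I/M) = √(0.62577/4.98) = 0.35448 m.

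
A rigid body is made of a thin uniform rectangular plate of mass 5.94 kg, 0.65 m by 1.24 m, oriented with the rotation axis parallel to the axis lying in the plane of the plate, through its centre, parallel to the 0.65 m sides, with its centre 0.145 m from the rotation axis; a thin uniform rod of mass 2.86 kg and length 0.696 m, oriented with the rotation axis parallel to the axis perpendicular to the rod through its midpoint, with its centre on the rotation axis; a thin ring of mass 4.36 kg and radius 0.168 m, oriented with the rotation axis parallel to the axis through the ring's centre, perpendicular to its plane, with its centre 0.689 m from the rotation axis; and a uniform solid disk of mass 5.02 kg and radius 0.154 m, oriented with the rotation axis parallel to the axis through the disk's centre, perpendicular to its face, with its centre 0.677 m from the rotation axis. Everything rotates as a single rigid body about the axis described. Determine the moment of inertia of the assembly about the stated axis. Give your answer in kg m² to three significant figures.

Rectangular plate: I_cm = (1/12)Mb² = (1/12)(5.94)(1.24)² = 0.76111 kg m²; centre at d = 0.145 m, so I = I_cm + Md² gives I = 0.76111 + (5.94)(0.145)² = 0.886 kg m².
Thin rod: I_cm = (1/12)ML² = (1/12)(2.86)(0.696)² = 0.11545 kg m²; axis through the centre, so I = 0.11545 kg m².
Thin ring: I_cm = MR² = (4.36)(0.168)² = 0.12306 kg m²; centre at d = 0.689 m, so I = I_cm + Md² gives I = 0.12306 + (4.36)(0.689)² = 2.1928 kg m².
Solid disk: I_cm = (1/2)MR² = (1/2)(5.02)(0.154)² = 0.059527 kg m²; centre at d = 0.677 m, so I = I_cm + Md² gives I = 0.059527 + (5.02)(0.677)² = 2.3603 kg m².
Total I = 0.886 + 0.11545 + 2.1928 + 2.3603 = 5.5546 kg m².

5.55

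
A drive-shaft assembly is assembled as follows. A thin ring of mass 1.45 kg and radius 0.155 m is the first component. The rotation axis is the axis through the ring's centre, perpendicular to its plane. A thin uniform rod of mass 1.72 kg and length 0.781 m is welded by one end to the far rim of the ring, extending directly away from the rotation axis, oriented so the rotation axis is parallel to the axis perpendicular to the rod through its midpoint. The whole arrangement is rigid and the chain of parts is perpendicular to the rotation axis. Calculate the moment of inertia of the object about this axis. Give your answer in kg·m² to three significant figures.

Thin ring: I_cm = MR² = (1.45)(0.155)² = 0.034836 kg·m²; axis through the centre, so I = 0.034836 kg·m².
Thin rod: I_cm = (1/12)ML² = (1/12)(1.72)(0.781)² = 0.087428 kg·m²; centre at d = 0.155 + 0.3905 = 0.5455 m, so I = I_cm + Md² gives I = 0.087428 + (1.72)(0.5455)² = 0.59925 kg·m².
Total I = 0.034836 + 0.59925 = 0.63408 kg·m².

0.634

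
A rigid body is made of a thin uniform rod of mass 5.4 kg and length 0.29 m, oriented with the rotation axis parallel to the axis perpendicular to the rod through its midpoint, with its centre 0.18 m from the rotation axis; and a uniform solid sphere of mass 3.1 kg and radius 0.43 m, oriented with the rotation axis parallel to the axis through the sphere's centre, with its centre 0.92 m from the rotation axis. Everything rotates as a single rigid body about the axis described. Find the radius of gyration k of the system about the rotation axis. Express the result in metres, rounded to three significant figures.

Thin rod: I_cm = (1/12)ML² = (1/12)(5.4)(0.29)² = 0.037845 kg m²; centre at d = 0.18 m, so I = I_cm + Md² gives I = 0.037845 + (5.4)(0.18)² = 0.2128 kg m².
Solid sphere: I_cm = (2/5)MR² = (2/5)(3.1)(0.43)² = 0.22928 kg m²; centre at d = 0.92 m, so I = I_cm + Md² gives I = 0.22928 + (3.1)(0.92)² = 2.8531 kg m².
Total I = 3.0659 kg m²; total mass M = 8.5 kg.
k = √(I/M) = √(3.0659/8.5) = 0.60058 m.

0.601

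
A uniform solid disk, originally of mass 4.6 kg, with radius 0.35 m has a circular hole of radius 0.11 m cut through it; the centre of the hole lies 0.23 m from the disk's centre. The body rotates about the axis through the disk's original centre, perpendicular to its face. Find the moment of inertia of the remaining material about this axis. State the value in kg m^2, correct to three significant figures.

Unpierced body about its centre: I₀ = (1/2)MR² = (1/2)(4.6)(0.35)² = 0.28175 kg m^2.
The removed disk has mass m = M·(r/R)² = (4.6)(0.11/0.35)² = 0.45437 kg (same uniform areal density).
Its moment of inertia about the rotation axis (parallel-axis theorem): I_hole = (1/2)mr² + md² = (1/2)(0.45437)(0.11)² + (0.45437)(0.23)² = 0.026785 kg m^2.
Treating the hole as negative mass, I = I₀ − I_hole = 0.28175 − 0.026785 = 0.25497 kg m^2.

0.255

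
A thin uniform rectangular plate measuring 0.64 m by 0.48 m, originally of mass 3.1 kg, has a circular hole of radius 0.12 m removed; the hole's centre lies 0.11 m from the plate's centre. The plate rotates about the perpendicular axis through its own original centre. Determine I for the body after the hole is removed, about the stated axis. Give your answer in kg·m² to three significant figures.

0.157

Unpierced body about its centre: I₀ = (1/12)M(a²+b²) = (1/12)(3.1)[(0.64)² + (0.48)²] = 0.16533 kg·m².
The removed disk has mass m = M·πr²/(ab) = (3.1)·π(0.12)²/(0.64·0.48) = 0.45651 kg (same uniform areal density).
Its moment of inertia about the rotation axis (parallel-axis theorem): I_hole = (1/2)mr² + md² = (1/2)(0.45651)(0.12)² + (0.45651)(0.11)² = 0.0088107 kg·m².
Treating the hole as negative mass, I = I₀ − I_hole = 0.16533 − 0.0088107 = 0.15652 kg·m².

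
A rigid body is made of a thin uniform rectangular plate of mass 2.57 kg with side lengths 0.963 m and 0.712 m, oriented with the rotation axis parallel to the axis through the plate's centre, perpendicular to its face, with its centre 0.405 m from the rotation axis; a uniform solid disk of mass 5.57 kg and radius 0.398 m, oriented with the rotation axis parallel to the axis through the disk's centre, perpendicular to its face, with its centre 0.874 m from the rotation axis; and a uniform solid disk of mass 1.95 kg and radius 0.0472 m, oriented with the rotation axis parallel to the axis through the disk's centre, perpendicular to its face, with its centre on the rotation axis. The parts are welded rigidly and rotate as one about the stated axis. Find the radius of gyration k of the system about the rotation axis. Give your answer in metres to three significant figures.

Rectangular plate: I_cm = (1/12)M(a²+b²) = (1/12)(2.57)[(0.963)² + (0.712)²] = 0.30718 kg m^2; centre at d = 0.405 m, so the parallel axis theorem gives I = 0.30718 + (2.57)(0.405)² = 0.72873 kg m^2.
Solid disk: I_cm = (1/2)MR² = (1/2)(5.57)(0.398)² = 0.44116 kg m^2; centre at d = 0.874 m, so the parallel axis theorem gives I = 0.44116 + (5.57)(0.874)² = 4.6959 kg m^2.
Solid disk: I_cm = (1/2)MR² = (1/2)(1.95)(0.0472)² = 0.0021721 kg m^2; axis through the centre, so I = 0.0021721 kg m^2.
Total I = 5.4268 kg m^2; total mass M = 10.09 kg.
k = √(I/M) = √(5.4268/10.09) = 0.73338 m.

0.733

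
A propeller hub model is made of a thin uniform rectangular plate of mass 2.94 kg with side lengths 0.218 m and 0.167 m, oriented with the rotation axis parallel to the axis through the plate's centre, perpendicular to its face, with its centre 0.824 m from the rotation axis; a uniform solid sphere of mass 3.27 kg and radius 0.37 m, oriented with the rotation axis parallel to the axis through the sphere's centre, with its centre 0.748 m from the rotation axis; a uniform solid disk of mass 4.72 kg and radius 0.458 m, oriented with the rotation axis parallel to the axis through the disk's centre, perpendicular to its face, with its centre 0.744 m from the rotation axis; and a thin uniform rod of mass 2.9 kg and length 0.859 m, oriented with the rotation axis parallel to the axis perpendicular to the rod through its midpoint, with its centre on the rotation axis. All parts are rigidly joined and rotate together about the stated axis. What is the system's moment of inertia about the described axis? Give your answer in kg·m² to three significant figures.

Rectangular plate: I_cm = (1/12)M(a²+b²) = (1/12)(2.94)[(0.218)² + (0.167)²] = 0.018476 kg·m²; centre at d = 0.824 m, so the parallel axis theorem gives I = 0.018476 + (2.94)(0.824)² = 2.0147 kg·m².
Solid sphere: I_cm = (2/5)MR² = (2/5)(3.27)(0.37)² = 0.17907 kg·m²; centre at d = 0.748 m, so the parallel axis theorem gives I = 0.17907 + (3.27)(0.748)² = 2.0086 kg·m².
Solid disk: I_cm = (1/2)MR² = (1/2)(4.72)(0.458)² = 0.49504 kg·m²; centre at d = 0.744 m, so the parallel axis theorem gives I = 0.49504 + (4.72)(0.744)² = 3.1077 kg·m².
Thin rod: I_cm = (1/12)ML² = (1/12)(2.9)(0.859)² = 0.17832 kg·m²; axis through the centre, so I = 0.17832 kg·m².
Total I = 2.0147 + 2.0086 + 3.1077 + 0.17832 = 7.3094 kg·m².

7.31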